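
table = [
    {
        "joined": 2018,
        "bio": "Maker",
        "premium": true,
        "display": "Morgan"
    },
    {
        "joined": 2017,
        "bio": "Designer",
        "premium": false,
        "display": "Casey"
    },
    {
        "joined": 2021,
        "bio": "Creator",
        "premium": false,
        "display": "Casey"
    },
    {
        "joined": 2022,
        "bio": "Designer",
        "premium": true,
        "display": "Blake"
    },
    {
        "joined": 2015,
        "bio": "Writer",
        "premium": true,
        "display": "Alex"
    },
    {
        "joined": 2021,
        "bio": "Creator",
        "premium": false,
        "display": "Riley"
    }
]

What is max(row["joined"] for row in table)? 2022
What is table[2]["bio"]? "Creator"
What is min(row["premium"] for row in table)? False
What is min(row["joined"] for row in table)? 2015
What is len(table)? 6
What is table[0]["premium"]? True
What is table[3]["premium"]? True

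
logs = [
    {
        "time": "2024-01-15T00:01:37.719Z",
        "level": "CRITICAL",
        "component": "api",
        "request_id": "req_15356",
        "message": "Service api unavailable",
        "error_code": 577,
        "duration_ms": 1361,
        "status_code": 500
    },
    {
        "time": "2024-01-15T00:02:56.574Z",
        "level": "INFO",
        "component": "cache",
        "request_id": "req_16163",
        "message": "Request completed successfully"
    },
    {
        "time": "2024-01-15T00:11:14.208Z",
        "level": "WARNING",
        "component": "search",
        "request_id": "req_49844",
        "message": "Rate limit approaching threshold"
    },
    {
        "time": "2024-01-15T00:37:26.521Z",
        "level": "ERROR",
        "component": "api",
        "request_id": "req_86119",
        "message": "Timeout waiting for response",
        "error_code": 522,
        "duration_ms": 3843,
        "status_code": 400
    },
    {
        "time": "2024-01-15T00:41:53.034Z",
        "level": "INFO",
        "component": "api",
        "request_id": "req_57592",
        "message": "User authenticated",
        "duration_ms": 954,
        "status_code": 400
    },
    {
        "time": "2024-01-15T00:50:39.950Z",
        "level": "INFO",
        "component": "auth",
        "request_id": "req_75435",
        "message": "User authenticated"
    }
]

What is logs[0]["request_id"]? "req_15356"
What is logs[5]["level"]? "INFO"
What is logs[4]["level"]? "INFO"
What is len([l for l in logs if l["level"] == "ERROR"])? 1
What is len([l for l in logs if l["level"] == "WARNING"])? 1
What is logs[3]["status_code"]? 400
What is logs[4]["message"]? "User authenticated"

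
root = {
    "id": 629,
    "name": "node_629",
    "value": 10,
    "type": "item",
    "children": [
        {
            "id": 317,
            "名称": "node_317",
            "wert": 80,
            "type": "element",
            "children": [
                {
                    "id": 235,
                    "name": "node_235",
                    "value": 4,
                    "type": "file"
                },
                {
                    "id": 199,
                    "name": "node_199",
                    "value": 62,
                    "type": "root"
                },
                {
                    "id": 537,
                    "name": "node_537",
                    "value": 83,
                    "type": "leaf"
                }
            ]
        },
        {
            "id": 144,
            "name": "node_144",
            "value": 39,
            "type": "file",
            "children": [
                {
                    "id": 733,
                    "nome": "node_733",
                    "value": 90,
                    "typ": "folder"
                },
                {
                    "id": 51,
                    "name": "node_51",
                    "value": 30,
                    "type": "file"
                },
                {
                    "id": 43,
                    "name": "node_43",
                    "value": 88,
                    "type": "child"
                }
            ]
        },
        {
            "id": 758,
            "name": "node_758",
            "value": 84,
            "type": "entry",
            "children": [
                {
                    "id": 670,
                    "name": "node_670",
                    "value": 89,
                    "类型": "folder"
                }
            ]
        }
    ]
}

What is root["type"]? "item"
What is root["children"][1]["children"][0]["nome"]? "node_733"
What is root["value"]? 10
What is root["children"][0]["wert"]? 80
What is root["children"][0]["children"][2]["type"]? "leaf"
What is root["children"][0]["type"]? "element"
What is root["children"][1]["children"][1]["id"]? 51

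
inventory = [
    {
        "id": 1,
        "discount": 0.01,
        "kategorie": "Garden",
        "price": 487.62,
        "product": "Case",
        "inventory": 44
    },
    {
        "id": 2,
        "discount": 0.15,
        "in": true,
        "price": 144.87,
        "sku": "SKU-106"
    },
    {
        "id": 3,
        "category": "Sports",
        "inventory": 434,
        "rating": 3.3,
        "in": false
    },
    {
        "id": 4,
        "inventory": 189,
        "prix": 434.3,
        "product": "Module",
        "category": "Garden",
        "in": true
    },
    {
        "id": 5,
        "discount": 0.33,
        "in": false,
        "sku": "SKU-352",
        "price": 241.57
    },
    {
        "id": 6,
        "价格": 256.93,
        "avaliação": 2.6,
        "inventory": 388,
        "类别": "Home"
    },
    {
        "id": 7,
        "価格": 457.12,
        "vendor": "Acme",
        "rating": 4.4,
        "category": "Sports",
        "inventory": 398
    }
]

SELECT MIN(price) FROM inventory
144.87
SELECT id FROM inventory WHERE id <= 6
[1, 2, 3, 4, 5, 6]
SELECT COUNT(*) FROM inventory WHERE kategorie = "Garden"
1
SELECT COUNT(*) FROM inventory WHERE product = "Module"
1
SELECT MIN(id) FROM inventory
1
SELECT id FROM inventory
[1, 2, 3, 4, 5, 6, 7]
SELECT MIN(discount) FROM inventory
0.01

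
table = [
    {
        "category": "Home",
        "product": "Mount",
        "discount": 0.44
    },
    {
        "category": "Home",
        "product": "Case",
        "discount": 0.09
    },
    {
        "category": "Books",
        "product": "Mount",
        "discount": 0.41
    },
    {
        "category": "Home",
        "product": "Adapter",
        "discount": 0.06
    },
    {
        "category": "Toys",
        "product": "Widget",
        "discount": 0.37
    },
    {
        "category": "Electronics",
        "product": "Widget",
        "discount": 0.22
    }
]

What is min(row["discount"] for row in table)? 0.06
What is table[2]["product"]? "Mount"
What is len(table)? 6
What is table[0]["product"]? "Mount"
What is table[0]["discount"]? 0.44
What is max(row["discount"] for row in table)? 0.44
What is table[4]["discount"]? 0.37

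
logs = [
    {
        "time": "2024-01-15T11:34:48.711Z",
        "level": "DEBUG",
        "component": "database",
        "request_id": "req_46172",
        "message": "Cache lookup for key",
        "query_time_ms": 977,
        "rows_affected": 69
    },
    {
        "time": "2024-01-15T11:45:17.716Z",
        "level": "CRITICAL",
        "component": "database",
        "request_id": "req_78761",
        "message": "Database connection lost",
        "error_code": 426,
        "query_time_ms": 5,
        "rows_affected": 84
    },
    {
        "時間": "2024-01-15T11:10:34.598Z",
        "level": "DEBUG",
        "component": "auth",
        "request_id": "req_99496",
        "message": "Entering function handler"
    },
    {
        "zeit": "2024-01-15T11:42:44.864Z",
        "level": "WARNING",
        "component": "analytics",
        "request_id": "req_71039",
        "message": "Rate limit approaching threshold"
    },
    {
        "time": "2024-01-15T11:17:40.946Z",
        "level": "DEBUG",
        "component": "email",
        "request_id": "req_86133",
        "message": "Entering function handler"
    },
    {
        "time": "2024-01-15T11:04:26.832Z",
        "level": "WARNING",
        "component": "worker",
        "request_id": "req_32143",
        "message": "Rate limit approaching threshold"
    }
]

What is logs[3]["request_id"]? "req_71039"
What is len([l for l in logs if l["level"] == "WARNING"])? 2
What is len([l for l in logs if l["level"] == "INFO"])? 0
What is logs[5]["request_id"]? "req_32143"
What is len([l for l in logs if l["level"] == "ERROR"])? 0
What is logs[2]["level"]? "DEBUG"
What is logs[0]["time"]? "2024-01-15T11:34:48.711Z"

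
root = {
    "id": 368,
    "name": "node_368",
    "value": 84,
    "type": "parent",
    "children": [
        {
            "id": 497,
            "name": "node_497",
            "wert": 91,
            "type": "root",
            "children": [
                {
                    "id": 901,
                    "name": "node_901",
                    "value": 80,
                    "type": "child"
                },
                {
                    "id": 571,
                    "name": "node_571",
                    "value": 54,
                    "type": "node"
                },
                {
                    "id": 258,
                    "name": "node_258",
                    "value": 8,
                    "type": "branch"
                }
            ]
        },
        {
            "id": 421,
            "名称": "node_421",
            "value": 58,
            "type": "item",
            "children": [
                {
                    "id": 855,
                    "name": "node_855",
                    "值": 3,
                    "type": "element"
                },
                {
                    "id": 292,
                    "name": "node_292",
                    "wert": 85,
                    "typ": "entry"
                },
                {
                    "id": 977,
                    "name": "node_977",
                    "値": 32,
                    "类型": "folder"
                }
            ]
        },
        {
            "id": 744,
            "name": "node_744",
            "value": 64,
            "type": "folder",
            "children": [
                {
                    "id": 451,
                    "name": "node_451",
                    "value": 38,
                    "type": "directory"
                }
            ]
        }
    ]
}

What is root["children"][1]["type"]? "item"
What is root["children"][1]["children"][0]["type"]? "element"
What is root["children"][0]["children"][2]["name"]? "node_258"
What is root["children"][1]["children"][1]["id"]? 292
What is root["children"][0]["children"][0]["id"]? 901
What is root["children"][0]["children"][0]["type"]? "child"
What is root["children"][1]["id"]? 421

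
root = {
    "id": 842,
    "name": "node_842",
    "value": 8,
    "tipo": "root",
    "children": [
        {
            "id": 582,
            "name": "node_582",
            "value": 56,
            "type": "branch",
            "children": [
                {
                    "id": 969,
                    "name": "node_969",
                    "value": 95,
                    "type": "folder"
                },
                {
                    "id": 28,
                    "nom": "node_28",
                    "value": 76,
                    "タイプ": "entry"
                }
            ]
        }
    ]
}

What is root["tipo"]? "root"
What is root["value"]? 8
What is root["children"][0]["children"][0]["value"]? 95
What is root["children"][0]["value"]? 56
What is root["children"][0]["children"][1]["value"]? 76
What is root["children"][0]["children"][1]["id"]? 28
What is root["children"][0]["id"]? 582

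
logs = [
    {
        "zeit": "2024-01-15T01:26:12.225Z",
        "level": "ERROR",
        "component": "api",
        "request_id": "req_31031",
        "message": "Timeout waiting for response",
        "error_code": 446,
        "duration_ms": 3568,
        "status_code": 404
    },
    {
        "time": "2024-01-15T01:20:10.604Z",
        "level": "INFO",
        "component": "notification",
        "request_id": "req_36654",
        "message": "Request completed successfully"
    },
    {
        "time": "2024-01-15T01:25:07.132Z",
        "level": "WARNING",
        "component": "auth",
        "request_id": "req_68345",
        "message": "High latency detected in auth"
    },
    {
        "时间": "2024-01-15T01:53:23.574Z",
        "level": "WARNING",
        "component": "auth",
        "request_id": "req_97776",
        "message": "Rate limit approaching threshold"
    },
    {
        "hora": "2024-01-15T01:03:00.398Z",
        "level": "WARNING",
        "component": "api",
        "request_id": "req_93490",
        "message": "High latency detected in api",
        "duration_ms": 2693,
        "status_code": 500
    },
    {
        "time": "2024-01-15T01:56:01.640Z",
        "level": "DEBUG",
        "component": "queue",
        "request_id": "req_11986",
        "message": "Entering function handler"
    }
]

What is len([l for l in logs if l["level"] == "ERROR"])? 1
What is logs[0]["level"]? "ERROR"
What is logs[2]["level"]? "WARNING"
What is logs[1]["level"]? "INFO"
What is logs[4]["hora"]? "2024-01-15T01:03:00.398Z"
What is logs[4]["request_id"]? "req_93490"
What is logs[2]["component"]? "auth"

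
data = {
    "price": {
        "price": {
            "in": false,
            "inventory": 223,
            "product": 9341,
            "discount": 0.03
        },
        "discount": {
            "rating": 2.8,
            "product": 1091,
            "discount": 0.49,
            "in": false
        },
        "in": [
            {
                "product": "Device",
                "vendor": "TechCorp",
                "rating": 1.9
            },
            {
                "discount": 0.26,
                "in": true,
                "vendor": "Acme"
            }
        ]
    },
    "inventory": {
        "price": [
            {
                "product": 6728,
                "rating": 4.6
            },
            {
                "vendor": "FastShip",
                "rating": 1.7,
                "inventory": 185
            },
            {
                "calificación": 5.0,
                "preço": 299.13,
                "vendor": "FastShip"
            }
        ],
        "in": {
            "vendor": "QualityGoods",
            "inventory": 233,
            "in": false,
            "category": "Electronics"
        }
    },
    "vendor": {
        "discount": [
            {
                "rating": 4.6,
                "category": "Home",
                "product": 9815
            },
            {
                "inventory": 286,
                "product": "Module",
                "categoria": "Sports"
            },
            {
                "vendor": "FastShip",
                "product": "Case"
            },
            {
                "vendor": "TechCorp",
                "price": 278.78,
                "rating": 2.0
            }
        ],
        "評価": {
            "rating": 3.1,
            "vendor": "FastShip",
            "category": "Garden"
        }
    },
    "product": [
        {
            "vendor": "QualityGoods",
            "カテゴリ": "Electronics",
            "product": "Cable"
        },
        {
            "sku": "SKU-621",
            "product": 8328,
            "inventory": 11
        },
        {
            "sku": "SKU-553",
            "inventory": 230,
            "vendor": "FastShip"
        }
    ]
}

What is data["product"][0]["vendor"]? "QualityGoods"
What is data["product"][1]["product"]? 8328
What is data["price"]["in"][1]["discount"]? 0.26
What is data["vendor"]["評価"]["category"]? "Garden"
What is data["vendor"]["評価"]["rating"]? 3.1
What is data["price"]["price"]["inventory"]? 223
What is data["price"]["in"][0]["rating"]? 1.9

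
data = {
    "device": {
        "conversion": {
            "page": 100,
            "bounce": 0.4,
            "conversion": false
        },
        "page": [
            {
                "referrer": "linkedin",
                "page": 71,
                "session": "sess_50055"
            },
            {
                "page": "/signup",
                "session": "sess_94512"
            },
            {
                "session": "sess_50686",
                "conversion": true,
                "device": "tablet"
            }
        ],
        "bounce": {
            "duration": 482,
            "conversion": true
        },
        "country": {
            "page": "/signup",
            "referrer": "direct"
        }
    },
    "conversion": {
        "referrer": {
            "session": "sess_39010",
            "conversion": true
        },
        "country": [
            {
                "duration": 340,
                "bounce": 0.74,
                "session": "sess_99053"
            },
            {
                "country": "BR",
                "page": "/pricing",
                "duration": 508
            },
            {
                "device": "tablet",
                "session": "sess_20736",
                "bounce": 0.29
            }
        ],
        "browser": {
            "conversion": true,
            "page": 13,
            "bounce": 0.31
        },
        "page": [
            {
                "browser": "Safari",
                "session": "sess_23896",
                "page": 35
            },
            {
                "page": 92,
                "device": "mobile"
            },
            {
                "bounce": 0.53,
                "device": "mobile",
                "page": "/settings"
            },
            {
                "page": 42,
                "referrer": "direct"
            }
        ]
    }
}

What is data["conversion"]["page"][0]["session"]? "sess_23896"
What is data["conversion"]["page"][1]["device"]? "mobile"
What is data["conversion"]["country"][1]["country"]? "BR"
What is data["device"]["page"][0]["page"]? 71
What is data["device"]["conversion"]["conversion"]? False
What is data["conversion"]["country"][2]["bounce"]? 0.29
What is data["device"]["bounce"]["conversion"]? True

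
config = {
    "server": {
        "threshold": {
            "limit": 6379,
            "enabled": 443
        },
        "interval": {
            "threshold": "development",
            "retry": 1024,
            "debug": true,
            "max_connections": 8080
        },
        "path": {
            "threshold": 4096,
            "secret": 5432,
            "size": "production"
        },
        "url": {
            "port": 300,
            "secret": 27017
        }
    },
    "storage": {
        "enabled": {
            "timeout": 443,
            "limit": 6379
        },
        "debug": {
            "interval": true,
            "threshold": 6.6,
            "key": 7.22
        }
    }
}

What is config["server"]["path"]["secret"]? 5432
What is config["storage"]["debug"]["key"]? 7.22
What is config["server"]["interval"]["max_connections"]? 8080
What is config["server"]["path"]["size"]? "production"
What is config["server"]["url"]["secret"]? 27017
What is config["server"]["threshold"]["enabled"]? 443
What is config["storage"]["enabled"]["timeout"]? 443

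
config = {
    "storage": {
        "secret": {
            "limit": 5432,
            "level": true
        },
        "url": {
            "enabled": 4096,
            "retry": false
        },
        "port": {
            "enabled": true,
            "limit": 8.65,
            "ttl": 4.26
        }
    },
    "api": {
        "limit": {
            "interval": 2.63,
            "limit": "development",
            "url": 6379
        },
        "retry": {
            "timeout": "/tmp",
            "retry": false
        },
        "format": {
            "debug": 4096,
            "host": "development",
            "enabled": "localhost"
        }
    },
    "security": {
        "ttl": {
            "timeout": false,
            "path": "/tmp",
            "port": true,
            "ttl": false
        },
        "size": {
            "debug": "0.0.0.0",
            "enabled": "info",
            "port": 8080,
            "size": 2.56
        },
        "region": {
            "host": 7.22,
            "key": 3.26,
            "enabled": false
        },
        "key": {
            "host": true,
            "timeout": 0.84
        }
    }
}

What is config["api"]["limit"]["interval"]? 2.63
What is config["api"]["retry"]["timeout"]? "/tmp"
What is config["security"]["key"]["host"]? True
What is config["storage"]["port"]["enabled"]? True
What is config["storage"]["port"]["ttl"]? 4.26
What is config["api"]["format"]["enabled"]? "localhost"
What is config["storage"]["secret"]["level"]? True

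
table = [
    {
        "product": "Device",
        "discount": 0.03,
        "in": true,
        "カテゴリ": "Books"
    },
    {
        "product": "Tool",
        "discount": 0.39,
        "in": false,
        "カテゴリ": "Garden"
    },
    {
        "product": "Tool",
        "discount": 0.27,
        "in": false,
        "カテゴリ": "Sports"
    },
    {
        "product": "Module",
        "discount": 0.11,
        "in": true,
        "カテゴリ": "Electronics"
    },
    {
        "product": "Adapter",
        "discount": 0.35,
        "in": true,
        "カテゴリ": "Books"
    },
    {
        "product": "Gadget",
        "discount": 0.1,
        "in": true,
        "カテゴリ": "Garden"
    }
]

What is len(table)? 6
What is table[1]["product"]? "Tool"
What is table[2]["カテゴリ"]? "Sports"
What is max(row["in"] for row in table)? True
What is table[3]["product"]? "Module"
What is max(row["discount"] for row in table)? 0.39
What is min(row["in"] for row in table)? False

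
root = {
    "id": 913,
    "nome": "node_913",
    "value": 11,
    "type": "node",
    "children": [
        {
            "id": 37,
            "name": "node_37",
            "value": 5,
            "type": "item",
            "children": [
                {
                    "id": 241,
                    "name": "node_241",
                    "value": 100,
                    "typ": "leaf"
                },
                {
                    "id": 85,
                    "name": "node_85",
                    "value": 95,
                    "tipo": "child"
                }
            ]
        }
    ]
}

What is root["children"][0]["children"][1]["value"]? 95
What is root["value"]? 11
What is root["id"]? 913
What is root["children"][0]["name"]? "node_37"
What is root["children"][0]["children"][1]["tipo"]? "child"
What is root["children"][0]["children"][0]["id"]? 241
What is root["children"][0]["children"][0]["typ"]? "leaf"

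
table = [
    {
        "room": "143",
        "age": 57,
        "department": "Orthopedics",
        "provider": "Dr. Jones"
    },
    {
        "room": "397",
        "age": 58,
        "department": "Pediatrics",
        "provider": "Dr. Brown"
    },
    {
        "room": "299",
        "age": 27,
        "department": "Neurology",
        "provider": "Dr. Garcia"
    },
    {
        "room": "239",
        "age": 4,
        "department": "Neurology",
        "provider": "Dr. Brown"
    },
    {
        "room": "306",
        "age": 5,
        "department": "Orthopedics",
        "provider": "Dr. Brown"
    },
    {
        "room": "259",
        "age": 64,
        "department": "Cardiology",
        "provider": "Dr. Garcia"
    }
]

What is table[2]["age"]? 27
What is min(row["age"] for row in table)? 4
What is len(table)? 6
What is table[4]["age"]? 5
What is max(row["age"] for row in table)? 64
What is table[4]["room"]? "306"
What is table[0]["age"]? 57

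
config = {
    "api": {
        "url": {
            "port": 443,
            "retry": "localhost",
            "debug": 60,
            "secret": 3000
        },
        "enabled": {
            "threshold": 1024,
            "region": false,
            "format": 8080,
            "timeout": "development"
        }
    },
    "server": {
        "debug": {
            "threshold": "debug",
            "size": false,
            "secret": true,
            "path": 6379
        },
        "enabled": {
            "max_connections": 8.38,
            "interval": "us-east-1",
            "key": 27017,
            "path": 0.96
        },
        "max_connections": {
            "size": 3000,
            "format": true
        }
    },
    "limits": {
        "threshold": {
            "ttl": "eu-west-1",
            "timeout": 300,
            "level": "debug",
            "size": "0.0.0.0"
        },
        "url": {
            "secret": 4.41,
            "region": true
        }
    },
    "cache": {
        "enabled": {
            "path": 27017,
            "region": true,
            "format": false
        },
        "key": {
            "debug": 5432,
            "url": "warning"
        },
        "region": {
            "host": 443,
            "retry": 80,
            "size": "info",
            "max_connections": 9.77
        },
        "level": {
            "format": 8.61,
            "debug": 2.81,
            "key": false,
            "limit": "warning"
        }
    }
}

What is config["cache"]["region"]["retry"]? 80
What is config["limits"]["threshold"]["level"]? "debug"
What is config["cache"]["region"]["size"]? "info"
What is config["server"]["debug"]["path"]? 6379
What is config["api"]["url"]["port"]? 443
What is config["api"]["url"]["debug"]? 60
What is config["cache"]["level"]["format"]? 8.61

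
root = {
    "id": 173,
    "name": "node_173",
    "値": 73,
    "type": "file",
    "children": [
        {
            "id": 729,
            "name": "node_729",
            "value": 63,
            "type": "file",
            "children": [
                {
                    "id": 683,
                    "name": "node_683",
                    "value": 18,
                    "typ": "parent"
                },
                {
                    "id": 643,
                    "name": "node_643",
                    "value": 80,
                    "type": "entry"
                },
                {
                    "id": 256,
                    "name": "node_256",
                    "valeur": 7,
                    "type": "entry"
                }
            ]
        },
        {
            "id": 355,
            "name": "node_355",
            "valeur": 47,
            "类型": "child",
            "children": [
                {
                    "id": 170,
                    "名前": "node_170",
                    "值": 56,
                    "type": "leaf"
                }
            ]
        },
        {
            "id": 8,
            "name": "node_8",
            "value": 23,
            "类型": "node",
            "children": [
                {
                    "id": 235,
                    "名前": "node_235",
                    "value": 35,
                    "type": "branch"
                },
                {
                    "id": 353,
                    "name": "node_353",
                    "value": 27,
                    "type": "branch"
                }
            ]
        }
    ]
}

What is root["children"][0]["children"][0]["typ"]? "parent"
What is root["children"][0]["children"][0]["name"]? "node_683"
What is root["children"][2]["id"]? 8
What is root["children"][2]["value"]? 23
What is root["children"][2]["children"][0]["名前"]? "node_235"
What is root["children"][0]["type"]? "file"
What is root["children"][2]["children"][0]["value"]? 35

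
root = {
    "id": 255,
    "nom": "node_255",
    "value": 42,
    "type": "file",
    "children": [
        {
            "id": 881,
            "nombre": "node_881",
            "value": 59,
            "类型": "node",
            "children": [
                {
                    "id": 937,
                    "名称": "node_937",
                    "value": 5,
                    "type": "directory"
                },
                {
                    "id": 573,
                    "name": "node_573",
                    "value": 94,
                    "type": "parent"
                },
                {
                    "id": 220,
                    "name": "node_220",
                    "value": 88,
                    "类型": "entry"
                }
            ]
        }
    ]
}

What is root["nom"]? "node_255"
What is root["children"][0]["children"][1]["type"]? "parent"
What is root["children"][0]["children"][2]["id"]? 220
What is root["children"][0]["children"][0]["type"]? "directory"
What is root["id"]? 255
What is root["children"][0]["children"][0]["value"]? 5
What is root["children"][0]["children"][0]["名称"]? "node_937"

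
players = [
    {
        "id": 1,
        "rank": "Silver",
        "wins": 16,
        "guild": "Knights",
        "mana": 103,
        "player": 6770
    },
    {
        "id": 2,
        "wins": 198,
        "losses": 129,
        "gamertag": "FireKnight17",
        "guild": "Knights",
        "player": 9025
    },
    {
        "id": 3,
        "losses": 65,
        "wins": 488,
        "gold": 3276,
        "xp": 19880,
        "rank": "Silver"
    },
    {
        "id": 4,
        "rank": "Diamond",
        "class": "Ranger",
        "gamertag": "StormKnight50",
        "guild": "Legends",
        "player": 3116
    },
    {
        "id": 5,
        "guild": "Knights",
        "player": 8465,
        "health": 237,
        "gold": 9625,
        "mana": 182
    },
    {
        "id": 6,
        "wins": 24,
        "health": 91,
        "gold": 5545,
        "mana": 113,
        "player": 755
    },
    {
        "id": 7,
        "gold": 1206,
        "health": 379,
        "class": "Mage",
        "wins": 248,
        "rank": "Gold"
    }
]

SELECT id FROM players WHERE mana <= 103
[1]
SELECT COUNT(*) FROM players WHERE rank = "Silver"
2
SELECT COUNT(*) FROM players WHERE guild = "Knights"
3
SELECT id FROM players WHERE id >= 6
[6, 7]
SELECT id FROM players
[1, 2, 3, 4, 5, 6, 7]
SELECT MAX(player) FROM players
9025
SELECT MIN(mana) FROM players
103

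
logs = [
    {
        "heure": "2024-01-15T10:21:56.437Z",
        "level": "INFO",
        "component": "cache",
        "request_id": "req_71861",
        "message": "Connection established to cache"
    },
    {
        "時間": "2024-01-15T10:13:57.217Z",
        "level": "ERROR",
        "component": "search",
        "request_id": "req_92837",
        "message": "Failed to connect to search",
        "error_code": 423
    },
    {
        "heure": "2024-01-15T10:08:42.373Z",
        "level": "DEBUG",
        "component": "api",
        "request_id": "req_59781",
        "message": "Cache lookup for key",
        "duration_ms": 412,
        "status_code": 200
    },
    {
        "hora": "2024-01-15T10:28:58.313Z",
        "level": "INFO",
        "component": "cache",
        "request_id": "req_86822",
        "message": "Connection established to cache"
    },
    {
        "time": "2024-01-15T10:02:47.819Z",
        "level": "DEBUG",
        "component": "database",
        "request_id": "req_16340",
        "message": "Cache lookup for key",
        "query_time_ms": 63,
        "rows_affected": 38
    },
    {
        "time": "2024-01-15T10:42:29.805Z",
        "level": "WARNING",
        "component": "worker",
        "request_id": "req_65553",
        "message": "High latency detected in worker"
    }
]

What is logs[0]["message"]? "Connection established to cache"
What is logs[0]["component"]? "cache"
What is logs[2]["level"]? "DEBUG"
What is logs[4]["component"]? "database"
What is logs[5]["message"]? "High latency detected in worker"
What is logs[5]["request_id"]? "req_65553"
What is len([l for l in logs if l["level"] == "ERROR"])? 1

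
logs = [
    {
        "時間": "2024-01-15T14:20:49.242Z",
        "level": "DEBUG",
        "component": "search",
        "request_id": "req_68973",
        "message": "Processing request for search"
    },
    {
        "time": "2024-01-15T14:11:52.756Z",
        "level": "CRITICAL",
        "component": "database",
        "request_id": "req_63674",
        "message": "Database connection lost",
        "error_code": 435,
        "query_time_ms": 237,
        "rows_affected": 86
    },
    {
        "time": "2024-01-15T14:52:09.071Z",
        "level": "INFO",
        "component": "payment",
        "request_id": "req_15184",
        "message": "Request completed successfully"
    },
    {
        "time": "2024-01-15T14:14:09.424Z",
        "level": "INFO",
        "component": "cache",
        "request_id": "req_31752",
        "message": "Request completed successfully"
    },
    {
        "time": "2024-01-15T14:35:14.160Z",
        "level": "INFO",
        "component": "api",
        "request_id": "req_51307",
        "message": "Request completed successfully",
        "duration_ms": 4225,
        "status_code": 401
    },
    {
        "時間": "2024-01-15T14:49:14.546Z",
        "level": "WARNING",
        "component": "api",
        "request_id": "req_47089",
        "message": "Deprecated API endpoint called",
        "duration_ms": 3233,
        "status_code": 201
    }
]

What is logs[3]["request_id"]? "req_31752"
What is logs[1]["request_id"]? "req_63674"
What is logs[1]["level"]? "CRITICAL"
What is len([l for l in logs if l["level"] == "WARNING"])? 1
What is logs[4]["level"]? "INFO"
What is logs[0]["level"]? "DEBUG"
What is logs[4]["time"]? "2024-01-15T14:35:14.160Z"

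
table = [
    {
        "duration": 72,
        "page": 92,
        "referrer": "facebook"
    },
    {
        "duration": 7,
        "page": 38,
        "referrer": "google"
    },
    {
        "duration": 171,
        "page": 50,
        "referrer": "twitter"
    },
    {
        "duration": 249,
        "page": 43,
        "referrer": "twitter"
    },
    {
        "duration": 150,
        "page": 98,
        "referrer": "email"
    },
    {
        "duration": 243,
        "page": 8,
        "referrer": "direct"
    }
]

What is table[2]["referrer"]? "twitter"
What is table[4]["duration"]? 150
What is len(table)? 6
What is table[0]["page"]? 92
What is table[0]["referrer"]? "facebook"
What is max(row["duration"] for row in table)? 249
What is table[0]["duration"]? 72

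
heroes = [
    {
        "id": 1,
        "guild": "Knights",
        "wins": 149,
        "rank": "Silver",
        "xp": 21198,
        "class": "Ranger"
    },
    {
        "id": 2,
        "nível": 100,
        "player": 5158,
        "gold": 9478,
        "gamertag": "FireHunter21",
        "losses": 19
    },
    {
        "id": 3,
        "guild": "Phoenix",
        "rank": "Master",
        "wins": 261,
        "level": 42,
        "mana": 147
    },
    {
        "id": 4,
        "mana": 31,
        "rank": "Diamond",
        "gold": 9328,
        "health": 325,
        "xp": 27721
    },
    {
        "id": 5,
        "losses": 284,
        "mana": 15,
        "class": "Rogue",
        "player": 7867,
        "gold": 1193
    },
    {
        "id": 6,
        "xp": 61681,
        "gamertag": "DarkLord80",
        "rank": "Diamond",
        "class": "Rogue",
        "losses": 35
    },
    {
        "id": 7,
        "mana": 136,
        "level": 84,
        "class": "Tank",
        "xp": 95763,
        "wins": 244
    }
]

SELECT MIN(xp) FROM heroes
21198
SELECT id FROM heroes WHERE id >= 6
[6, 7]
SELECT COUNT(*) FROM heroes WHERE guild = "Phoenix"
1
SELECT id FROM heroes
[1, 2, 3, 4, 5, 6, 7]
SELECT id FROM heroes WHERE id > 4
[5, 6, 7]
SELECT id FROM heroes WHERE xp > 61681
[7]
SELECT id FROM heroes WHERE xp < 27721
[1]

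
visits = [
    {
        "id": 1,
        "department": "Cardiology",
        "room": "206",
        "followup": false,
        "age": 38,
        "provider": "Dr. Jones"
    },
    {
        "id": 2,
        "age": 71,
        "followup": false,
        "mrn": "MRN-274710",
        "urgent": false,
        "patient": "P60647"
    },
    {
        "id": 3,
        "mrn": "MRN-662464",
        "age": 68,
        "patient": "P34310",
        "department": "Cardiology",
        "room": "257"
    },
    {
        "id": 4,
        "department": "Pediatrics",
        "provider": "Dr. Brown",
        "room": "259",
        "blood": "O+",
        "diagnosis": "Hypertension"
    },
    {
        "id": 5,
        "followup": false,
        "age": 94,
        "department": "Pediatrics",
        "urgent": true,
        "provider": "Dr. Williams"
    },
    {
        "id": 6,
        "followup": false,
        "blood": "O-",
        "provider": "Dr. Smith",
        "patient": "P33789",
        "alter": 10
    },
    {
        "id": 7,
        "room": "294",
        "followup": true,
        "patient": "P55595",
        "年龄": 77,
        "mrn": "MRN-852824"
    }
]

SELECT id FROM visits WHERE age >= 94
[5]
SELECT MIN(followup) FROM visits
False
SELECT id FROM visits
[1, 2, 3, 4, 5, 6, 7]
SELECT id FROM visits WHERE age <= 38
[1]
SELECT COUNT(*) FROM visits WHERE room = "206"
1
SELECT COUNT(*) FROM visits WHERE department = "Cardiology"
2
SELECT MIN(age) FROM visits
38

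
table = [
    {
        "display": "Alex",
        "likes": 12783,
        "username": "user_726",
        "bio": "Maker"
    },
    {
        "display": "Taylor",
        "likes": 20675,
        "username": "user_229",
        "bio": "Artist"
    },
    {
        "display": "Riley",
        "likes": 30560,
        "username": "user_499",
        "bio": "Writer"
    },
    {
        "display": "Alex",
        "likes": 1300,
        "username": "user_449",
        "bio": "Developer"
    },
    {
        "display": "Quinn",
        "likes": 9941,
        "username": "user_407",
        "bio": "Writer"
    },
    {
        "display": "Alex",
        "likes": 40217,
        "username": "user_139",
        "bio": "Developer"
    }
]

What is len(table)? 6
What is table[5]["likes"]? 40217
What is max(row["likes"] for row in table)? 40217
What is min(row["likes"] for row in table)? 1300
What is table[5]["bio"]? "Developer"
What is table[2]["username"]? "user_499"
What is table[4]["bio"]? "Writer"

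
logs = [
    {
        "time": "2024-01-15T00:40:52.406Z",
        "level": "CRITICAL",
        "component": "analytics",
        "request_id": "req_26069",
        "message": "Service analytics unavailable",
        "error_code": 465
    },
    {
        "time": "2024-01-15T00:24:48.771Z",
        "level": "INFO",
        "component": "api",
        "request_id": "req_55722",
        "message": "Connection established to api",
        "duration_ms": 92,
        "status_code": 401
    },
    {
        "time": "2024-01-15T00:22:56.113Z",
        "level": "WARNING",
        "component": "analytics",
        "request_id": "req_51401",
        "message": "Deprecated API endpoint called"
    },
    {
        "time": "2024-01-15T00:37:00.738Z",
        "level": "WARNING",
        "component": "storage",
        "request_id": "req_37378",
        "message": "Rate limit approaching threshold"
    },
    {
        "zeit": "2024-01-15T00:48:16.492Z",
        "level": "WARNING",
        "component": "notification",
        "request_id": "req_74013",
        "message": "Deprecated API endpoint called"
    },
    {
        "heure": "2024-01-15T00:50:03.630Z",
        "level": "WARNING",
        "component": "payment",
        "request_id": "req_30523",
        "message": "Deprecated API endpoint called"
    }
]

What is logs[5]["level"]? "WARNING"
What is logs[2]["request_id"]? "req_51401"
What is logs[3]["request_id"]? "req_37378"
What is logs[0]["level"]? "CRITICAL"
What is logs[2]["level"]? "WARNING"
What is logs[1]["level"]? "INFO"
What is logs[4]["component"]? "notification"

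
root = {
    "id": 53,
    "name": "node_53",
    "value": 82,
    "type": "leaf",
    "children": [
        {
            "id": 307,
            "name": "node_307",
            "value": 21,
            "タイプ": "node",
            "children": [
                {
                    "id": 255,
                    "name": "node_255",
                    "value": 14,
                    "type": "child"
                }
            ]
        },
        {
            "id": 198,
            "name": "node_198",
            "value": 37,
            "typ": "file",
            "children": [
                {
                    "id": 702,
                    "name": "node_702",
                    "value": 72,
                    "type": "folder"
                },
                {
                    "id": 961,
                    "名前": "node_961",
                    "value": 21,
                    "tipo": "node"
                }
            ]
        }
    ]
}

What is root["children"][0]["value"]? 21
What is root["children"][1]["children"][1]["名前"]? "node_961"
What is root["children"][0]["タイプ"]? "node"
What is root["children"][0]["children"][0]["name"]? "node_255"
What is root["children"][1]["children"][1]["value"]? 21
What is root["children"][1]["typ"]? "file"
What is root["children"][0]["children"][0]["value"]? 14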